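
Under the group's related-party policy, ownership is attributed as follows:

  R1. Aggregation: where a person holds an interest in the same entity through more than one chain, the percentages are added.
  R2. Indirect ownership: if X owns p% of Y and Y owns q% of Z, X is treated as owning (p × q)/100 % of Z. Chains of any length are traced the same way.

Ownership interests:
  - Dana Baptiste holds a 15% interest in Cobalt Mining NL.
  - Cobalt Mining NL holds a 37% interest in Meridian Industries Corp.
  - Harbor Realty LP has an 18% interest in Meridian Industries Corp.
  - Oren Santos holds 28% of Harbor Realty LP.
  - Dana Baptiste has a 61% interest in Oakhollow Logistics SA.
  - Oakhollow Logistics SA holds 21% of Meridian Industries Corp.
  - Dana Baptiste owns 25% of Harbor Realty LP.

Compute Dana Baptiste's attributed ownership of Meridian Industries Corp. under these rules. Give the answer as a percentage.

Chain via Cobalt Mining NL (R2): 15% × 37% = 5.55% of Meridian Industries Corp.
Chain via Harbor Realty LP (R2): 25% × 18% = 4.5% of Meridian Industries Corp.
Chain via Oakhollow Logistics SA (R2): 61% × 21% = 12.81% of Meridian Industries Corp.
Aggregating (R1): 5.55% + 4.5% + 12.81% = 22.86%.

22.86%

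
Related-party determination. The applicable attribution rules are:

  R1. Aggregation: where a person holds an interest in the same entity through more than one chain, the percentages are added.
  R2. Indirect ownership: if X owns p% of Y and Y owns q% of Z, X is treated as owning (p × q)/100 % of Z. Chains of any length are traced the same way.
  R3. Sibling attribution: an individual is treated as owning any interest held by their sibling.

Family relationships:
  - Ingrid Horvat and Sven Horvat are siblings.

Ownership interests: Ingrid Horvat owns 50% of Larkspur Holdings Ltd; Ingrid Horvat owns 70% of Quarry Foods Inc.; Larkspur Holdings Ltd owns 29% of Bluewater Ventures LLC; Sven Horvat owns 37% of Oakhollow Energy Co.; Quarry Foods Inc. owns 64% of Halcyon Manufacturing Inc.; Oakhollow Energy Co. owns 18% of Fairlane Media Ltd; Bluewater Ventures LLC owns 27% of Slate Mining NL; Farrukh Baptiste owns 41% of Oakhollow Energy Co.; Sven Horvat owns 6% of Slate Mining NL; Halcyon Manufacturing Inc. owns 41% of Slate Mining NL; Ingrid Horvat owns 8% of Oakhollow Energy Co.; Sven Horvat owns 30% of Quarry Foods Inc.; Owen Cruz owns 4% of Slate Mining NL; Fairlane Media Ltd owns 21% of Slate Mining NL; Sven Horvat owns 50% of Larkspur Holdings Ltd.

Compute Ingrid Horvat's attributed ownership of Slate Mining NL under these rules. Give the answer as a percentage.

By sibling attribution (R3), Ingrid Horvat is treated as also owning Sven Horvat's interest in Larkspur Holdings Ltd, giving 50% + 50% = 100%.
By sibling attribution (R3), Ingrid Horvat is treated as also owning Sven Horvat's interest in Oakhollow Energy Co, giving 8% + 37% = 45%.
By sibling attribution (R3), Ingrid Horvat is treated as also owning Sven Horvat's interest in Quarry Foods Inc, giving 70% + 30% = 100%.
By sibling attribution (R3), Ingrid Horvat is treated as owning Sven Horvat's 6% interest in Slate Mining NL.
Chain via Larkspur Holdings Ltd → Bluewater Ventures LLC (R2): 100% × 29% × 27% = 7.83% of Slate Mining NL.
Chain via Oakhollow Energy Co. → Fairlane Media Ltd (R2): 45% × 18% × 21% = 1.701% of Slate Mining NL.
Chain via Quarry Foods Inc. → Halcyon Manufacturing Inc. (R2): 100% × 64% × 41% = 26.24% of Slate Mining NL.
Direct interest in Slate Mining NL: 6%.
Aggregating (R1): 7.83% + 1.701% + 26.24% + 6% = 41.771%.

41.771%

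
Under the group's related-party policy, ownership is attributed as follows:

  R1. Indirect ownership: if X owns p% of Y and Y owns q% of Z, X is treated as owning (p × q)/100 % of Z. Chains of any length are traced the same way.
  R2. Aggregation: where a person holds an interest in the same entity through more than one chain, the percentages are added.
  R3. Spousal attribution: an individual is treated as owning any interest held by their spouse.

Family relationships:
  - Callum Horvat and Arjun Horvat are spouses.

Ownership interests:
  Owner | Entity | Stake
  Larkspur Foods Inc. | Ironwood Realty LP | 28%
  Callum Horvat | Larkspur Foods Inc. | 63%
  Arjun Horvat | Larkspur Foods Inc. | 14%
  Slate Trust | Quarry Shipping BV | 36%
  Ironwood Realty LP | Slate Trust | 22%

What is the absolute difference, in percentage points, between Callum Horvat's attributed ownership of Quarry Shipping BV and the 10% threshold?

By spousal attribution (R3), Callum Horvat is treated as also owning Arjun Horvat's interest in Larkspur Foods Inc, giving 63% + 14% = 77%.
Chain via Larkspur Foods Inc. → Ironwood Realty LP → Slate Trust (R1): 77% × 28% × 22% × 36% = 1.707552% of Quarry Shipping BV.
1.707552% falls short of the 10% threshold by 8.292448 percentage points.

8.292448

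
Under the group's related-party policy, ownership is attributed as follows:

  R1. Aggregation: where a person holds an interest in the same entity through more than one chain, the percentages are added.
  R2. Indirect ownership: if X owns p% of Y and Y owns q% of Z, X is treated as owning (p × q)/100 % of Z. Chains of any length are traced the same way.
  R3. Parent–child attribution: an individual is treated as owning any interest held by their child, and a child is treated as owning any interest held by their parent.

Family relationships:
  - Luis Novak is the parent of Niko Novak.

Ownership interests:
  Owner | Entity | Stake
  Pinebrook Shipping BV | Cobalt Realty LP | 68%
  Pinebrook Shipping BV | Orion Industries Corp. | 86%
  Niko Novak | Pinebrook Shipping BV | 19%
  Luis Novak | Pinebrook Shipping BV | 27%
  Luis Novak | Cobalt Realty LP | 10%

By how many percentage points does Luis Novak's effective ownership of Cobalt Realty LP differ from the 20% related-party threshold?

21.28

By parent–child attribution (R3), Luis Novak is treated as also owning Niko Novak's interest in Pinebrook Shipping BV, giving 27% + 19% = 46%.
Chain via Pinebrook Shipping BV (R2): 46% × 68% = 31.28% of Cobalt Realty LP.
Direct interest in Cobalt Realty LP: 10%.
Aggregating (R1): 31.28% + 10% = 41.28%.
41.28% exceeds the 20% threshold by 21.28 percentage points.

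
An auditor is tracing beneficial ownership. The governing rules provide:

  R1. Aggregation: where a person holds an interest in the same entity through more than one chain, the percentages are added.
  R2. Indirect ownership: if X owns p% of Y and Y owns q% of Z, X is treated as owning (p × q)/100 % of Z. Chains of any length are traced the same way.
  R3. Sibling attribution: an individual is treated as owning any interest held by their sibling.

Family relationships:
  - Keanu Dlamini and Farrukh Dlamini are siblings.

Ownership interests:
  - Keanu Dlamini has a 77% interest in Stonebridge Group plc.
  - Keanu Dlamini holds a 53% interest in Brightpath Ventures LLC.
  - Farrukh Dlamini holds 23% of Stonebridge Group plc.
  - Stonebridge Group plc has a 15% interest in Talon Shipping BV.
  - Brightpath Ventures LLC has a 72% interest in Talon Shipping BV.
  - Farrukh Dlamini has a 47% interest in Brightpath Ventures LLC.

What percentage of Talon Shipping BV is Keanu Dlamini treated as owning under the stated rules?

By sibling attribution (R3), Keanu Dlamini is treated as also owning Farrukh Dlamini's interest in Brightpath Ventures LLC, giving 53% + 47% = 100%.
By sibling attribution (R3), Keanu Dlamini is treated as also owning Farrukh Dlamini's interest in Stonebridge Group plc, giving 77% + 23% = 100%.
Chain via Brightpath Ventures LLC (R2): 100% × 72% = 72% of Talon Shipping BV.
Chain via Stonebridge Group plc (R2): 100% × 15% = 15% of Talon Shipping BV.
Aggregating (R1): 72% + 15% = 87%.

87%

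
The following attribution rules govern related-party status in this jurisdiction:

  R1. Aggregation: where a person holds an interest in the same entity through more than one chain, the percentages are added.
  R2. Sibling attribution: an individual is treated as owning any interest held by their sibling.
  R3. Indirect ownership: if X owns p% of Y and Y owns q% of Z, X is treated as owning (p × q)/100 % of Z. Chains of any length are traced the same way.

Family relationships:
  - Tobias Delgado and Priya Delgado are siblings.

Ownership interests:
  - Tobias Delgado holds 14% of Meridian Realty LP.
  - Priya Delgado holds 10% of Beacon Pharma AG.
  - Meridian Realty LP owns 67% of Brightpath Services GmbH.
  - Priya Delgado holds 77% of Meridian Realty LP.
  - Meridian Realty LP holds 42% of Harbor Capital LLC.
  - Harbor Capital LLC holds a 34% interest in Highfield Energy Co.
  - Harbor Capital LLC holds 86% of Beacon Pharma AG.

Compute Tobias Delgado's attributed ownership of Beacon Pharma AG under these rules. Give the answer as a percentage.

42.8692%

By sibling attribution (R2), Tobias Delgado is treated as also owning Priya Delgado's interest in Meridian Realty LP, giving 14% + 77% = 91%.
By sibling attribution (R2), Tobias Delgado is treated as owning Priya Delgado's 10% interest in Beacon Pharma AG.
Chain via Meridian Realty LP → Harbor Capital LLC (R3): 91% × 42% × 86% = 32.8692% of Beacon Pharma AG.
Direct interest in Beacon Pharma AG: 10%.
Aggregating (R1): 32.8692% + 10% = 42.8692%.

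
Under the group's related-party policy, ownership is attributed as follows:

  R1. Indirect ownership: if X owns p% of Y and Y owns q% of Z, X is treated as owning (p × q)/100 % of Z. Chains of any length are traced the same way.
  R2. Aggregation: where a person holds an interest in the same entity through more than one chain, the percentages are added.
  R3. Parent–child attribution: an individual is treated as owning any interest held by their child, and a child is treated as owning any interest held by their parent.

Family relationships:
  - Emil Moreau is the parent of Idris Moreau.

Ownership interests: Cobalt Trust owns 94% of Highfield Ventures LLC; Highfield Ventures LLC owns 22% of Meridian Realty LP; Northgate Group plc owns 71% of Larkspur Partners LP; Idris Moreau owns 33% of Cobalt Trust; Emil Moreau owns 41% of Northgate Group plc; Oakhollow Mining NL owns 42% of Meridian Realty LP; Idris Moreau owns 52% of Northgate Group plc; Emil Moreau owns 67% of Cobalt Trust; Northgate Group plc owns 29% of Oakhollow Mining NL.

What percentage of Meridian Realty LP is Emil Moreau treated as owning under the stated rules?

By parent–child attribution (R3), Emil Moreau is treated as also owning Idris Moreau's interest in Cobalt Trust, giving 67% + 33% = 100%.
By parent–child attribution (R3), Emil Moreau is treated as also owning Idris Moreau's interest in Northgate Group plc, giving 41% + 52% = 93%.
Chain via Cobalt Trust → Highfield Ventures LLC (R1): 100% × 94% × 22% = 20.68% of Meridian Realty LP.
Chain via Northgate Group plc → Oakhollow Mining NL (R1): 93% × 29% × 42% = 11.3274% of Meridian Realty LP.
Aggregating (R2): 20.68% + 11.3274% = 32.0074%.

32.0074%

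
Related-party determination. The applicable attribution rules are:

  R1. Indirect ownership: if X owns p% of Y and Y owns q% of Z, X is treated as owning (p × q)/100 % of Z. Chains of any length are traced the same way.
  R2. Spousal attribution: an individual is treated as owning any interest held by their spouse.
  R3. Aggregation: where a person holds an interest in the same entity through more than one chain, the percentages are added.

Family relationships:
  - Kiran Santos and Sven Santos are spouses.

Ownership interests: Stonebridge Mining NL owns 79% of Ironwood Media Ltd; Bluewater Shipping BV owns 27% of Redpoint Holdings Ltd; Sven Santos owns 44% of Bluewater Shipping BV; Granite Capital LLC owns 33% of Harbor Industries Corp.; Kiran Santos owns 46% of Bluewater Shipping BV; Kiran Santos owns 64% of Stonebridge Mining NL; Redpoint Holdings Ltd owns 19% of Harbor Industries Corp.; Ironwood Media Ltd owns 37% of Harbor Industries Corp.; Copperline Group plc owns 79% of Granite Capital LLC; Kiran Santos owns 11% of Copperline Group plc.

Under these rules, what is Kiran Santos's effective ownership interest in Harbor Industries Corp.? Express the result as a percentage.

26.1919%

By spousal attribution (R2), Kiran Santos is treated as also owning Sven Santos's interest in Bluewater Shipping BV, giving 46% + 44% = 90%.
Chain via Copperline Group plc → Granite Capital LLC (R1): 11% × 79% × 33% = 2.8677% of Harbor Industries Corp.
Chain via Stonebridge Mining NL → Ironwood Media Ltd (R1): 64% × 79% × 37% = 18.7072% of Harbor Industries Corp.
Chain via Bluewater Shipping BV → Redpoint Holdings Ltd (R1): 90% × 27% × 19% = 4.617% of Harbor Industries Corp.
Aggregating (R3): 2.8677% + 18.7072% + 4.617% = 26.1919%.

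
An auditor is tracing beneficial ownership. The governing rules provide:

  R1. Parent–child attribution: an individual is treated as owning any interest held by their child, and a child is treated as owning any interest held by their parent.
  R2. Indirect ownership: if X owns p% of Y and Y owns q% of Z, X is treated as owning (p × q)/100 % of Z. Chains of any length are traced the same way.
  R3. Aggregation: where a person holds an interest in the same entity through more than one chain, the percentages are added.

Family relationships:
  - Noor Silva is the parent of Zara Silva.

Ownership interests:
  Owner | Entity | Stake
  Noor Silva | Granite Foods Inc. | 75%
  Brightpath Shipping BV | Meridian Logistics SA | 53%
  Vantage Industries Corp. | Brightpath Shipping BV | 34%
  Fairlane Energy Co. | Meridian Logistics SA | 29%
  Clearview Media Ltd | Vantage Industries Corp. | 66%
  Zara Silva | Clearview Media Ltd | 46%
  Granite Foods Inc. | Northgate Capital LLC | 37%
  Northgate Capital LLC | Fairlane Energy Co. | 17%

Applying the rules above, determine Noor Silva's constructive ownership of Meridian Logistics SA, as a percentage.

By parent–child attribution (R1), Noor Silva is treated as owning Zara Silva's 46% interest in Clearview Media Ltd.
Chain via Granite Foods Inc. → Northgate Capital LLC → Fairlane Energy Co. (R2): 75% × 37% × 17% × 29% = 1.368075% of Meridian Logistics SA.
Chain via Clearview Media Ltd → Vantage Industries Corp. → Brightpath Shipping BV (R2): 46% × 66% × 34% × 53% = 5.470872% of Meridian Logistics SA.
Aggregating (R3): 1.368075% + 5.470872% = 6.838947%.

6.838947%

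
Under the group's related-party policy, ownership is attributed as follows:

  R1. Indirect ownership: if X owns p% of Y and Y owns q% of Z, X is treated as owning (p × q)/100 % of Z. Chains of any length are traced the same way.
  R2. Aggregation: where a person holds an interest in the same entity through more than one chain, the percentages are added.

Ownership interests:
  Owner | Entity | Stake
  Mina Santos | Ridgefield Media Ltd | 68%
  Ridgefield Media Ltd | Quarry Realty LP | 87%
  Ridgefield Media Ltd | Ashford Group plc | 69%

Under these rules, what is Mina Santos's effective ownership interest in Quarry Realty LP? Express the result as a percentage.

59.16%

Chain via Ridgefield Media Ltd (R1): 68% × 87% = 59.16% of Quarry Realty LP.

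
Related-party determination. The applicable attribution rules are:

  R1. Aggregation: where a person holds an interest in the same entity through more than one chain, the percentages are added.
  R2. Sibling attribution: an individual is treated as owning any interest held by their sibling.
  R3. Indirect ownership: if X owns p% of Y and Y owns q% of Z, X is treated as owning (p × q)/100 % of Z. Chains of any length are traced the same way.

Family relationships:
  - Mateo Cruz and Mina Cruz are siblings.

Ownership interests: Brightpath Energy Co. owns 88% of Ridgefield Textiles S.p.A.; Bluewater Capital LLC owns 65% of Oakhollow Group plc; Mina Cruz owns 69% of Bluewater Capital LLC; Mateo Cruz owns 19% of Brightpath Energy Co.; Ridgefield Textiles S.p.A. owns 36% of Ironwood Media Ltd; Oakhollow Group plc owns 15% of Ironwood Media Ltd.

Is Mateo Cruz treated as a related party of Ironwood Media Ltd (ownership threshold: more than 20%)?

No

By sibling attribution (R2), Mateo Cruz is treated as owning Mina Cruz's 69% interest in Bluewater Capital LLC.
Chain via Brightpath Energy Co. → Ridgefield Textiles S.p.A. (R3): 19% × 88% × 36% = 6.0192% of Ironwood Media Ltd.
Chain via Bluewater Capital LLC → Oakhollow Group plc (R3): 69% × 65% × 15% = 6.7275% of Ironwood Media Ltd.
Aggregating (R1): 6.0192% + 6.7275% = 12.7467%.
12.7467% does not exceed the 20% threshold, so Mateo is not a related party to Ironwood Media Ltd.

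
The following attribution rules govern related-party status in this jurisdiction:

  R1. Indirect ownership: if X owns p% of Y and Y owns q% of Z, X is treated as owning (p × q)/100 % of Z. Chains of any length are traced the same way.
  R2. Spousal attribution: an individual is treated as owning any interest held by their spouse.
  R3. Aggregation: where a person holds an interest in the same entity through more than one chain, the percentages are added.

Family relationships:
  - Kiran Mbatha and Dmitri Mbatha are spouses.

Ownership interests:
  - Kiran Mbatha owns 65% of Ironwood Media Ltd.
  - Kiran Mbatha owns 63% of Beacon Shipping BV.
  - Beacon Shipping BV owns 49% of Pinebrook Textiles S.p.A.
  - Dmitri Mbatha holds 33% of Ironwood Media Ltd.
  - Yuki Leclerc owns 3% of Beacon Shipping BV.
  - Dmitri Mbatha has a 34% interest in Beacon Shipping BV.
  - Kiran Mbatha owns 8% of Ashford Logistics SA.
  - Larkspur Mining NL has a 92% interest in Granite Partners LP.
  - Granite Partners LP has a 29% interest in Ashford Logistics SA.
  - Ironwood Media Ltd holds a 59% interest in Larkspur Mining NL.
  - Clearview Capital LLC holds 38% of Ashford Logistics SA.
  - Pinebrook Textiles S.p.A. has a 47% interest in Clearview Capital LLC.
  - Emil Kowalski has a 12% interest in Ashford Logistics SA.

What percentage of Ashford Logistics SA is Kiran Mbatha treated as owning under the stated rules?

31.915234%

By spousal attribution (R2), Kiran Mbatha is treated as also owning Dmitri Mbatha's interest in Beacon Shipping BV, giving 63% + 34% = 97%.
By spousal attribution (R2), Kiran Mbatha is treated as also owning Dmitri Mbatha's interest in Ironwood Media Ltd, giving 65% + 33% = 98%.
Chain via Beacon Shipping BV → Pinebrook Textiles S.p.A. → Clearview Capital LLC (R1): 97% × 49% × 47% × 38% = 8.488858% of Ashford Logistics SA.
Chain via Ironwood Media Ltd → Larkspur Mining NL → Granite Partners LP (R1): 98% × 59% × 92% × 29% = 15.426376% of Ashford Logistics SA.
Direct interest in Ashford Logistics SA: 8%.
Aggregating (R3): 8.488858% + 15.426376% + 8% = 31.915234%.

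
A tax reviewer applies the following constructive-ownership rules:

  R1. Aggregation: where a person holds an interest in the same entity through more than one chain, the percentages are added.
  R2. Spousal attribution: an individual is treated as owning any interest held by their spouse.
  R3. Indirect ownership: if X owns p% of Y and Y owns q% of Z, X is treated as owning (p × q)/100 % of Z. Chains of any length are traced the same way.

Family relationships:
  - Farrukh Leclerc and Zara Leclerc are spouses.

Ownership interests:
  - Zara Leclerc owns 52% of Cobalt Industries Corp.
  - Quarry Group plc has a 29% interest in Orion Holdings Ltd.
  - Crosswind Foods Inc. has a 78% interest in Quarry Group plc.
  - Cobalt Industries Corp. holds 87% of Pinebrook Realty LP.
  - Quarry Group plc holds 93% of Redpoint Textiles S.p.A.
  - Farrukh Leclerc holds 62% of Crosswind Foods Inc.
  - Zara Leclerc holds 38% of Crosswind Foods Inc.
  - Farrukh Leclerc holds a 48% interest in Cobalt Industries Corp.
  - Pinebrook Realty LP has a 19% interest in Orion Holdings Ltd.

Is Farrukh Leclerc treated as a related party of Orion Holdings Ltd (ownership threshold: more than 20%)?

By spousal attribution (R2), Farrukh Leclerc is treated as also owning Zara Leclerc's interest in Crosswind Foods Inc, giving 62% + 38% = 100%.
By spousal attribution (R2), Farrukh Leclerc is treated as also owning Zara Leclerc's interest in Cobalt Industries Corp, giving 48% + 52% = 100%.
Chain via Crosswind Foods Inc. → Quarry Group plc (R3): 100% × 78% × 29% = 22.62% of Orion Holdings Ltd.
Chain via Cobalt Industries Corp. → Pinebrook Realty LP (R3): 100% × 87% × 19% = 16.53% of Orion Holdings Ltd.
Aggregating (R1): 22.62% + 16.53% = 39.15%.
39.15% exceeds the 20% threshold, so Farrukh is a related party to Orion Holdings Ltd.

Yes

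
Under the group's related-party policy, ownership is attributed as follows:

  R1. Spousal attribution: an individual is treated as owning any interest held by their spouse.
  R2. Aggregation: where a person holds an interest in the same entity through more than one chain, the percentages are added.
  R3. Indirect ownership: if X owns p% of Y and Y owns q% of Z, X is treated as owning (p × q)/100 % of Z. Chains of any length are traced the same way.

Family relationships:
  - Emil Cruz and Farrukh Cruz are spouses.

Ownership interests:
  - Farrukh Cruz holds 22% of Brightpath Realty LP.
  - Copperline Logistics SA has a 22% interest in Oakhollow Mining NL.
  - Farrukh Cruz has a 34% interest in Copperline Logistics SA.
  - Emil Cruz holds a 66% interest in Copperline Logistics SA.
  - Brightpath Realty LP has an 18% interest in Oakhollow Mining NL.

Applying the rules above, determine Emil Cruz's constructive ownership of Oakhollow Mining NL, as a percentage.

By spousal attribution (R1), Emil Cruz is treated as also owning Farrukh Cruz's interest in Copperline Logistics SA, giving 66% + 34% = 100%.
By spousal attribution (R1), Emil Cruz is treated as owning Farrukh Cruz's 22% interest in Brightpath Realty LP.
Chain via Copperline Logistics SA (R3): 100% × 22% = 22% of Oakhollow Mining NL.
Chain via Brightpath Realty LP (R3): 22% × 18% = 3.96% of Oakhollow Mining NL.
Aggregating (R2): 22% + 3.96% = 25.96%.

25.96%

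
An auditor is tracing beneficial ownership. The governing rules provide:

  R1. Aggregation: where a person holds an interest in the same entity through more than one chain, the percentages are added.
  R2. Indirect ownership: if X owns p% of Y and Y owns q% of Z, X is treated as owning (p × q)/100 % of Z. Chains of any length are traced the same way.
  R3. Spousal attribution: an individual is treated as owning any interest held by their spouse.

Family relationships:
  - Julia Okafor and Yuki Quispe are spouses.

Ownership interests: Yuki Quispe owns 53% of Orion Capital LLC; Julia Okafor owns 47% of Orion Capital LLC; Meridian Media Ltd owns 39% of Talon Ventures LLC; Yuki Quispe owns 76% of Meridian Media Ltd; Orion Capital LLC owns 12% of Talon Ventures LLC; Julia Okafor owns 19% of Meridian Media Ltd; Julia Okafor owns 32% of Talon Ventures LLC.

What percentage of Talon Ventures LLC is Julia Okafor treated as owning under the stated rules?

By spousal attribution (R3), Julia Okafor is treated as also owning Yuki Quispe's interest in Meridian Media Ltd, giving 19% + 76% = 95%.
By spousal attribution (R3), Julia Okafor is treated as also owning Yuki Quispe's interest in Orion Capital LLC, giving 47% + 53% = 100%.
Chain via Meridian Media Ltd (R2): 95% × 39% = 37.05% of Talon Ventures LLC.
Chain via Orion Capital LLC (R2): 100% × 12% = 12% of Talon Ventures LLC.
Direct interest in Talon Ventures LLC: 32%.
Aggregating (R1): 37.05% + 12% + 32% = 81.05%.

81.05%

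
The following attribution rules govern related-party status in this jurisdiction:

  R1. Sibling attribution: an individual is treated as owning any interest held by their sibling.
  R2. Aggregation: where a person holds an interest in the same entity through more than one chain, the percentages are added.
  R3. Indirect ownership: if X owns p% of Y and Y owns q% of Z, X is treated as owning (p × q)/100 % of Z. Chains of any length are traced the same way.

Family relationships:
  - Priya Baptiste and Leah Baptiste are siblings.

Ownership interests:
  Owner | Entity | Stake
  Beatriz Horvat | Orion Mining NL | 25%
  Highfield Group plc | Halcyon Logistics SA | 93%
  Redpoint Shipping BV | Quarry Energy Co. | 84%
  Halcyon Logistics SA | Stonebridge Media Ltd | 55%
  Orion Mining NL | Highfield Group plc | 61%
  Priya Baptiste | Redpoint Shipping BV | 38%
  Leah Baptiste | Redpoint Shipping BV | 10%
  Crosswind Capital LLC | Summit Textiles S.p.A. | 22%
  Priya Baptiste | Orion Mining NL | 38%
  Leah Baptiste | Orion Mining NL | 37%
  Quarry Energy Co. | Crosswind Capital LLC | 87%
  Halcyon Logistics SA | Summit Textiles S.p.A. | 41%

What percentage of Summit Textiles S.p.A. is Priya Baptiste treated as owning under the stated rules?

25.161723%

By sibling attribution (R1), Priya Baptiste is treated as also owning Leah Baptiste's interest in Orion Mining NL, giving 38% + 37% = 75%.
By sibling attribution (R1), Priya Baptiste is treated as also owning Leah Baptiste's interest in Redpoint Shipping BV, giving 38% + 10% = 48%.
Chain via Orion Mining NL → Highfield Group plc → Halcyon Logistics SA (R3): 75% × 61% × 93% × 41% = 17.444475% of Summit Textiles S.p.A.
Chain via Redpoint Shipping BV → Quarry Energy Co. → Crosswind Capital LLC (R3): 48% × 84% × 87% × 22% = 7.717248% of Summit Textiles S.p.A.
Aggregating (R2): 17.444475% + 7.717248% = 25.161723%.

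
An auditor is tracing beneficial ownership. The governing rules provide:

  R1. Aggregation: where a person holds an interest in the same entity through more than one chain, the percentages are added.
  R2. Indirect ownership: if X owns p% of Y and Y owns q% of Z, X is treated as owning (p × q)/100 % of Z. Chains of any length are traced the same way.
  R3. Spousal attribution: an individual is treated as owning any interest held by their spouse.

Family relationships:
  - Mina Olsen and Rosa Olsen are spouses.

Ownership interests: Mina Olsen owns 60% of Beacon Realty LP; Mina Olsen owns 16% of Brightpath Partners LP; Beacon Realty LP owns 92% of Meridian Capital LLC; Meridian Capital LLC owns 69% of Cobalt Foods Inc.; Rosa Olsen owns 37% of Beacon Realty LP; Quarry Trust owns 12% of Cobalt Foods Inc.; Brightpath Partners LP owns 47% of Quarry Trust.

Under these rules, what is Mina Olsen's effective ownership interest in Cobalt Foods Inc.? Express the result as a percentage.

62.478%

By spousal attribution (R3), Mina Olsen is treated as also owning Rosa Olsen's interest in Beacon Realty LP, giving 60% + 37% = 97%.
Chain via Brightpath Partners LP → Quarry Trust (R2): 16% × 47% × 12% = 0.9024% of Cobalt Foods Inc.
Chain via Beacon Realty LP → Meridian Capital LLC (R2): 97% × 92% × 69% = 61.5756% of Cobalt Foods Inc.
Aggregating (R1): 0.9024% + 61.5756% = 62.478%.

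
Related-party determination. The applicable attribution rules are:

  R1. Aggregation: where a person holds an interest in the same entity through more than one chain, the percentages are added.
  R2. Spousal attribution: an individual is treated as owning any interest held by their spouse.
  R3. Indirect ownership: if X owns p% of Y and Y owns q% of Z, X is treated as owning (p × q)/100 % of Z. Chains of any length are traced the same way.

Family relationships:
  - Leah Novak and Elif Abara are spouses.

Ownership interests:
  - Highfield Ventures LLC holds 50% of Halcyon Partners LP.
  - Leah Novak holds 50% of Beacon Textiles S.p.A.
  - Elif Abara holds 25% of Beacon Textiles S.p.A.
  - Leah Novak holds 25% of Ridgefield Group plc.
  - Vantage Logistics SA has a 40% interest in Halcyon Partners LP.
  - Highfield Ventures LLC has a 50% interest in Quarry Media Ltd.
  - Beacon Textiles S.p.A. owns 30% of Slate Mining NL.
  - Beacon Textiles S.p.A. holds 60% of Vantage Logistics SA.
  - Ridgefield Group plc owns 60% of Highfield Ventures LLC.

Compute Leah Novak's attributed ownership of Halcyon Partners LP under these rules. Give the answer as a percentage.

By spousal attribution (R2), Leah Novak is treated as also owning Elif Abara's interest in Beacon Textiles S.p.A, giving 50% + 25% = 75%.
Chain via Ridgefield Group plc → Highfield Ventures LLC (R3): 25% × 60% × 50% = 7.5% of Halcyon Partners LP.
Chain via Beacon Textiles S.p.A. → Vantage Logistics SA (R3): 75% × 60% × 40% = 18% of Halcyon Partners LP.
Aggregating (R1): 7.5% + 18% = 25.5%.

25.5%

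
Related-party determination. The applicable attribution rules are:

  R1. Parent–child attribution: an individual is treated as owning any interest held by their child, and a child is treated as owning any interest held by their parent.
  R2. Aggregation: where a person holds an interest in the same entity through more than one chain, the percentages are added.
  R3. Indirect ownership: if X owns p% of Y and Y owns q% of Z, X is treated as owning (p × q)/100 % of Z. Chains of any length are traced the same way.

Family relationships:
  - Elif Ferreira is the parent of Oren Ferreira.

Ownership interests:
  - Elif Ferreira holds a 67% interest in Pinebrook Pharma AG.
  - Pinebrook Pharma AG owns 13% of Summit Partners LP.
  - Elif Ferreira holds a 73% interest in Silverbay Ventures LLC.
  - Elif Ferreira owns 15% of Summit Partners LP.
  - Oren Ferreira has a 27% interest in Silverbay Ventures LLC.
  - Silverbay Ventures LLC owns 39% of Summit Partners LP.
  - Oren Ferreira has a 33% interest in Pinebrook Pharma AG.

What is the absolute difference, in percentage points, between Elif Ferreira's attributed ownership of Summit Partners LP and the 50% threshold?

17

By parent–child attribution (R1), Elif Ferreira is treated as also owning Oren Ferreira's interest in Pinebrook Pharma AG, giving 67% + 33% = 100%.
By parent–child attribution (R1), Elif Ferreira is treated as also owning Oren Ferreira's interest in Silverbay Ventures LLC, giving 73% + 27% = 100%.
Chain via Pinebrook Pharma AG (R3): 100% × 13% = 13% of Summit Partners LP.
Chain via Silverbay Ventures LLC (R3): 100% × 39% = 39% of Summit Partners LP.
Direct interest in Summit Partners LP: 15%.
Aggregating (R2): 13% + 39% + 15% = 67%.
67% exceeds the 50% threshold by 17 percentage points.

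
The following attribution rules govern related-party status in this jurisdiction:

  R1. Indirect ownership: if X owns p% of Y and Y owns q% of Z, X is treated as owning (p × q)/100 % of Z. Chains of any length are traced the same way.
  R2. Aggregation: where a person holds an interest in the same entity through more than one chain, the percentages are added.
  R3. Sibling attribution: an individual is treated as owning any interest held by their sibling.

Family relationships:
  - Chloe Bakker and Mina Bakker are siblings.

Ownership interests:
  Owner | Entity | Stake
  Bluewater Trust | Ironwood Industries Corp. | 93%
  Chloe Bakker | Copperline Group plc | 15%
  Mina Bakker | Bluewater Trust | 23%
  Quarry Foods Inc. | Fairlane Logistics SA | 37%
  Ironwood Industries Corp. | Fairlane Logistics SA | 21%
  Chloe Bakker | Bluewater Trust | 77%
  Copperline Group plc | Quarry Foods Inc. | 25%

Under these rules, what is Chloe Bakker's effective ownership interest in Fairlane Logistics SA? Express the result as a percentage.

By sibling attribution (R3), Chloe Bakker is treated as also owning Mina Bakker's interest in Bluewater Trust, giving 77% + 23% = 100%.
Chain via Bluewater Trust → Ironwood Industries Corp. (R1): 100% × 93% × 21% = 19.53% of Fairlane Logistics SA.
Chain via Copperline Group plc → Quarry Foods Inc. (R1): 15% × 25% × 37% = 1.3875% of Fairlane Logistics SA.
Aggregating (R2): 19.53% + 1.3875% = 20.9175%.

20.9175%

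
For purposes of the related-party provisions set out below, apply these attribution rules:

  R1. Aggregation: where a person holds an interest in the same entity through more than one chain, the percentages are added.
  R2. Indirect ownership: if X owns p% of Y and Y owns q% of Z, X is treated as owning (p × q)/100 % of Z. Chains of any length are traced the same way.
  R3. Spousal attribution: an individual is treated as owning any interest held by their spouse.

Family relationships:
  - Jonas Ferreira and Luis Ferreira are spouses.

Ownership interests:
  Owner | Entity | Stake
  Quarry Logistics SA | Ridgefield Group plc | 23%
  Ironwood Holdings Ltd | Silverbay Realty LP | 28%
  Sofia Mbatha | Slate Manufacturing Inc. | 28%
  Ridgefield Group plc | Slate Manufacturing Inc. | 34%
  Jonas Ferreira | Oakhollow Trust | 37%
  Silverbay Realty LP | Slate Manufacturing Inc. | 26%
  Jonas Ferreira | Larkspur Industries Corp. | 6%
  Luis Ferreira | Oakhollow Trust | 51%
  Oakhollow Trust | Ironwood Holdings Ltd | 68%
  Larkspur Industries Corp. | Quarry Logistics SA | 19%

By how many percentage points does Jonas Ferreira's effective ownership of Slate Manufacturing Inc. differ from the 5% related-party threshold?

0.5545

By spousal attribution (R3), Jonas Ferreira is treated as also owning Luis Ferreira's interest in Oakhollow Trust, giving 37% + 51% = 88%.
Chain via Oakhollow Trust → Ironwood Holdings Ltd → Silverbay Realty LP (R2): 88% × 68% × 28% × 26% = 4.356352% of Slate Manufacturing Inc.
Chain via Larkspur Industries Corp. → Quarry Logistics SA → Ridgefield Group plc (R2): 6% × 19% × 23% × 34% = 0.089148% of Slate Manufacturing Inc.
Aggregating (R1): 4.356352% + 0.089148% = 4.4455%.
4.4455% falls short of the 5% threshold by 0.5545 percentage points.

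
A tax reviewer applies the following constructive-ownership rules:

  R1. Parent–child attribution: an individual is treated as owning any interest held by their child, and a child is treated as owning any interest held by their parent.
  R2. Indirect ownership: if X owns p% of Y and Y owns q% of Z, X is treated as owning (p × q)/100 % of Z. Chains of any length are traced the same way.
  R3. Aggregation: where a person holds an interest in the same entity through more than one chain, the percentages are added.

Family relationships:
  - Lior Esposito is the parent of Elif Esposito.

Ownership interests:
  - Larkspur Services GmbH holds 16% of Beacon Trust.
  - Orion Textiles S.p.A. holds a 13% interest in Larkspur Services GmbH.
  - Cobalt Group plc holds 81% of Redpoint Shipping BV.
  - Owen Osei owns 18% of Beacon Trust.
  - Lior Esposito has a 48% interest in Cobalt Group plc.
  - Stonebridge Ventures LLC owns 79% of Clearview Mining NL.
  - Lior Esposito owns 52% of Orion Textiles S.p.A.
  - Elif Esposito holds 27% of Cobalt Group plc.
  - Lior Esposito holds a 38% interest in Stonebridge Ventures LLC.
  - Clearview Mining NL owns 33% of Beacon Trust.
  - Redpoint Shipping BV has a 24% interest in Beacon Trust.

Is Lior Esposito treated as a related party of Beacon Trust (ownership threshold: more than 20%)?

By parent–child attribution (R1), Lior Esposito is treated as also owning Elif Esposito's interest in Cobalt Group plc, giving 48% + 27% = 75%.
Chain via Stonebridge Ventures LLC → Clearview Mining NL (R2): 38% × 79% × 33% = 9.9066% of Beacon Trust.
Chain via Cobalt Group plc → Redpoint Shipping BV (R2): 75% × 81% × 24% = 14.58% of Beacon Trust.
Chain via Orion Textiles S.p.A. → Larkspur Services GmbH (R2): 52% × 13% × 16% = 1.0816% of Beacon Trust.
Aggregating (R3): 9.9066% + 14.58% + 1.0816% = 25.5682%.
25.5682% exceeds the 20% threshold, so Lior is a related party to Beacon Trust.

Yes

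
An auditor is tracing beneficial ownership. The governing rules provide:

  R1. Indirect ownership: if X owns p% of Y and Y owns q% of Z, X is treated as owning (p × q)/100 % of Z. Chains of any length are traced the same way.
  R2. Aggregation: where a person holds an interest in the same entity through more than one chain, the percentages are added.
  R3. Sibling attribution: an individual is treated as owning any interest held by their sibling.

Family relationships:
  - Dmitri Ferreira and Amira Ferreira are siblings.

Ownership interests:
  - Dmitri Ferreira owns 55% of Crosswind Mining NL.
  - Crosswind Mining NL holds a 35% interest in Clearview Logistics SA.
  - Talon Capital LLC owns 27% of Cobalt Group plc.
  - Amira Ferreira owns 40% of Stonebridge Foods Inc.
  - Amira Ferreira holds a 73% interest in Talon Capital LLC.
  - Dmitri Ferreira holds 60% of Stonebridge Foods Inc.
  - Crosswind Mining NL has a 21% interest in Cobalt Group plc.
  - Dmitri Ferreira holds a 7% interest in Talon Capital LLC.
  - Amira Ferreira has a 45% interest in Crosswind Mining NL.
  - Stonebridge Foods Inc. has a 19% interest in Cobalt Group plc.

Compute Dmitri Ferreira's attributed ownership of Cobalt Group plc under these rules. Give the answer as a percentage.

61.6%

By sibling attribution (R3), Dmitri Ferreira is treated as also owning Amira Ferreira's interest in Talon Capital LLC, giving 7% + 73% = 80%.
By sibling attribution (R3), Dmitri Ferreira is treated as also owning Amira Ferreira's interest in Stonebridge Foods Inc, giving 60% + 40% = 100%.
By sibling attribution (R3), Dmitri Ferreira is treated as also owning Amira Ferreira's interest in Crosswind Mining NL, giving 55% + 45% = 100%.
Chain via Talon Capital LLC (R1): 80% × 27% = 21.6% of Cobalt Group plc.
Chain via Stonebridge Foods Inc. (R1): 100% × 19% = 19% of Cobalt Group plc.
Chain via Crosswind Mining NL (R1): 100% × 21% = 21% of Cobalt Group plc.
Aggregating (R2): 21.6% + 19% + 21% = 61.6%.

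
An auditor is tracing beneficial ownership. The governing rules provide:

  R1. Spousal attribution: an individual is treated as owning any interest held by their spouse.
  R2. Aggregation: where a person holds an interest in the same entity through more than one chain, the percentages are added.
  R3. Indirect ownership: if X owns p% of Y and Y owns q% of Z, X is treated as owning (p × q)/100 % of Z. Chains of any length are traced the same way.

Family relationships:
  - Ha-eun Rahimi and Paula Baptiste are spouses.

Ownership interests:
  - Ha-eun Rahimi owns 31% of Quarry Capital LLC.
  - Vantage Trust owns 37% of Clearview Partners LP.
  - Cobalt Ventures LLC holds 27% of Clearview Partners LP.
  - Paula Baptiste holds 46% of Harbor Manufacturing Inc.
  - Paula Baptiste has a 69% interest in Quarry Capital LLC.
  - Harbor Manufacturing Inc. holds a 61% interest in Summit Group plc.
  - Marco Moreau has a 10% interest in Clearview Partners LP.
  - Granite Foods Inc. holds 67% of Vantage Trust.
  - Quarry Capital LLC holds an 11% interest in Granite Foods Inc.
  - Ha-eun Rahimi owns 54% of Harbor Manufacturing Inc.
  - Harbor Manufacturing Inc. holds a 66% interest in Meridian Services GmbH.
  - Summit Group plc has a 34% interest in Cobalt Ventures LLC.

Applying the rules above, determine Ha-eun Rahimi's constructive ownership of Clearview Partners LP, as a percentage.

By spousal attribution (R1), Ha-eun Rahimi is treated as also owning Paula Baptiste's interest in Harbor Manufacturing Inc, giving 54% + 46% = 100%.
By spousal attribution (R1), Ha-eun Rahimi is treated as also owning Paula Baptiste's interest in Quarry Capital LLC, giving 31% + 69% = 100%.
Chain via Harbor Manufacturing Inc. → Summit Group plc → Cobalt Ventures LLC (R3): 100% × 61% × 34% × 27% = 5.5998% of Clearview Partners LP.
Chain via Quarry Capital LLC → Granite Foods Inc. → Vantage Trust (R3): 100% × 11% × 67% × 37% = 2.7269% of Clearview Partners LP.
Aggregating (R2): 5.5998% + 2.7269% = 8.3267%.

8.3267%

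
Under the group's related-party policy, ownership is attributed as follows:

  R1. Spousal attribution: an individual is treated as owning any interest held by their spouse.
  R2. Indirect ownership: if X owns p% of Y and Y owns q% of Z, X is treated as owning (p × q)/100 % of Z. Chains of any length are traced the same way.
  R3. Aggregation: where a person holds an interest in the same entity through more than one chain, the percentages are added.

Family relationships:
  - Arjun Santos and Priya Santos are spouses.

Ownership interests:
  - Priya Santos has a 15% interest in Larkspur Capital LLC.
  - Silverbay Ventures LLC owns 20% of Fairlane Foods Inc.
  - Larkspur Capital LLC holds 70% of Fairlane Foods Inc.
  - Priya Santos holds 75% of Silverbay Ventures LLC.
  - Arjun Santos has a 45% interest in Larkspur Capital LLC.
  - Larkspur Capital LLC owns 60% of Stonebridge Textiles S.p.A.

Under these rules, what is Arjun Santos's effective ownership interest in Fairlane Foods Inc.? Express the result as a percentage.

57%

By spousal attribution (R1), Arjun Santos is treated as also owning Priya Santos's interest in Larkspur Capital LLC, giving 45% + 15% = 60%.
By spousal attribution (R1), Arjun Santos is treated as owning Priya Santos's 75% interest in Silverbay Ventures LLC.
Chain via Larkspur Capital LLC (R2): 60% × 70% = 42% of Fairlane Foods Inc.
Chain via Silverbay Ventures LLC (R2): 75% × 20% = 15% of Fairlane Foods Inc.
Aggregating (R3): 42% + 15% = 57%.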